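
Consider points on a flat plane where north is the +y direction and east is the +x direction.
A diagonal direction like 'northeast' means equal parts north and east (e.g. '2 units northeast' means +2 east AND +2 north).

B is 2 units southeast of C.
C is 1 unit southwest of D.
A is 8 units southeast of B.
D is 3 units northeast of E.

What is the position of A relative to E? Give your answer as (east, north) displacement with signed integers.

Place E at the origin (east=0, north=0).
  D is 3 units northeast of E: delta (east=+3, north=+3); D at (east=3, north=3).
  C is 1 unit southwest of D: delta (east=-1, north=-1); C at (east=2, north=2).
  B is 2 units southeast of C: delta (east=+2, north=-2); B at (east=4, north=0).
  A is 8 units southeast of B: delta (east=+8, north=-8); A at (east=12, north=-8).
Therefore A relative to E: (east=12, north=-8).

Answer: A is at (east=12, north=-8) relative to E.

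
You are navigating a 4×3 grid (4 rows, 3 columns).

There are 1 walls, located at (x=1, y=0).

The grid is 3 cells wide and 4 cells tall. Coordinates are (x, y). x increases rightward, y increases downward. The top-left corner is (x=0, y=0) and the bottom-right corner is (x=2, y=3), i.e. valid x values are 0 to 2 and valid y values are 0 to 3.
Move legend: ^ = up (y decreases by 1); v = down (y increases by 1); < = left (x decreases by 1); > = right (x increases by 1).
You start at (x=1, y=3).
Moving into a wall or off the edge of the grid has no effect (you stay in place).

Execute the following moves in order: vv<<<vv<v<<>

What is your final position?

Start: (x=1, y=3)
  v (down): blocked, stay at (x=1, y=3)
  v (down): blocked, stay at (x=1, y=3)
  < (left): (x=1, y=3) -> (x=0, y=3)
  < (left): blocked, stay at (x=0, y=3)
  < (left): blocked, stay at (x=0, y=3)
  v (down): blocked, stay at (x=0, y=3)
  v (down): blocked, stay at (x=0, y=3)
  < (left): blocked, stay at (x=0, y=3)
  v (down): blocked, stay at (x=0, y=3)
  < (left): blocked, stay at (x=0, y=3)
  < (left): blocked, stay at (x=0, y=3)
  > (right): (x=0, y=3) -> (x=1, y=3)
Final: (x=1, y=3)

Answer: Final position: (x=1, y=3)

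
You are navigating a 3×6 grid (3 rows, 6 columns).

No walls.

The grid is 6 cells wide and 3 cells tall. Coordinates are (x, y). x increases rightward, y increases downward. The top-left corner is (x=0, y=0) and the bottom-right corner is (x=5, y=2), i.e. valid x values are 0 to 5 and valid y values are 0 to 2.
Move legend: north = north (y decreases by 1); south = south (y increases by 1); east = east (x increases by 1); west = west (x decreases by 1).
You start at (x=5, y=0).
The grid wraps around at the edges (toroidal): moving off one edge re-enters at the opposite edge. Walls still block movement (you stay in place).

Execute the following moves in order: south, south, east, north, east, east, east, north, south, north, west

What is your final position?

Start: (x=5, y=0)
  south (south): (x=5, y=0) -> (x=5, y=1)
  south (south): (x=5, y=1) -> (x=5, y=2)
  east (east): (x=5, y=2) -> (x=0, y=2)
  north (north): (x=0, y=2) -> (x=0, y=1)
  east (east): (x=0, y=1) -> (x=1, y=1)
  east (east): (x=1, y=1) -> (x=2, y=1)
  east (east): (x=2, y=1) -> (x=3, y=1)
  north (north): (x=3, y=1) -> (x=3, y=0)
  south (south): (x=3, y=0) -> (x=3, y=1)
  north (north): (x=3, y=1) -> (x=3, y=0)
  west (west): (x=3, y=0) -> (x=2, y=0)
Final: (x=2, y=0)

Answer: Final position: (x=2, y=0)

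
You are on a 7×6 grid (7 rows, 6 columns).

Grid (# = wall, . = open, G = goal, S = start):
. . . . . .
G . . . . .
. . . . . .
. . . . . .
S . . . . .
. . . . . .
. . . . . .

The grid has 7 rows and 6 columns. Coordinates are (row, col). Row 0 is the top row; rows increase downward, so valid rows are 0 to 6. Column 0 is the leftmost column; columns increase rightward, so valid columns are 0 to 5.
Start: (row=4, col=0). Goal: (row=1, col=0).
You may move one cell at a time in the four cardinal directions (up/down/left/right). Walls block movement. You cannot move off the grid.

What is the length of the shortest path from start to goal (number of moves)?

Answer: Shortest path length: 3

Derivation:
BFS from (row=4, col=0) until reaching (row=1, col=0):
  Distance 0: (row=4, col=0)
  Distance 1: (row=3, col=0), (row=4, col=1), (row=5, col=0)
  Distance 2: (row=2, col=0), (row=3, col=1), (row=4, col=2), (row=5, col=1), (row=6, col=0)
  Distance 3: (row=1, col=0), (row=2, col=1), (row=3, col=2), (row=4, col=3), (row=5, col=2), (row=6, col=1)  <- goal reached here
One shortest path (3 moves): (row=4, col=0) -> (row=3, col=0) -> (row=2, col=0) -> (row=1, col=0)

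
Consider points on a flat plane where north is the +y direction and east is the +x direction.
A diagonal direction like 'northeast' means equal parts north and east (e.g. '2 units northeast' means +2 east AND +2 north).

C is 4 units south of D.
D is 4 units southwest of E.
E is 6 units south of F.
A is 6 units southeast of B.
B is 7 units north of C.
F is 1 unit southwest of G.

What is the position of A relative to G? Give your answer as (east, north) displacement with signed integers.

Place G at the origin (east=0, north=0).
  F is 1 unit southwest of G: delta (east=-1, north=-1); F at (east=-1, north=-1).
  E is 6 units south of F: delta (east=+0, north=-6); E at (east=-1, north=-7).
  D is 4 units southwest of E: delta (east=-4, north=-4); D at (east=-5, north=-11).
  C is 4 units south of D: delta (east=+0, north=-4); C at (east=-5, north=-15).
  B is 7 units north of C: delta (east=+0, north=+7); B at (east=-5, north=-8).
  A is 6 units southeast of B: delta (east=+6, north=-6); A at (east=1, north=-14).
Therefore A relative to G: (east=1, north=-14).

Answer: A is at (east=1, north=-14) relative to G.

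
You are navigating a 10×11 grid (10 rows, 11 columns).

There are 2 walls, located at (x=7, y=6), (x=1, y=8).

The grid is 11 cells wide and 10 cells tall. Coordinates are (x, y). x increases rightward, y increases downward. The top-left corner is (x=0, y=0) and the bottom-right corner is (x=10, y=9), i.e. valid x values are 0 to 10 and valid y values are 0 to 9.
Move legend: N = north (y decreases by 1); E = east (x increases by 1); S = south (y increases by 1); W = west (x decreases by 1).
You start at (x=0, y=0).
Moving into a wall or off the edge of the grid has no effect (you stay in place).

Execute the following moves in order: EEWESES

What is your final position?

Answer: Final position: (x=3, y=2)

Derivation:
Start: (x=0, y=0)
  E (east): (x=0, y=0) -> (x=1, y=0)
  E (east): (x=1, y=0) -> (x=2, y=0)
  W (west): (x=2, y=0) -> (x=1, y=0)
  E (east): (x=1, y=0) -> (x=2, y=0)
  S (south): (x=2, y=0) -> (x=2, y=1)
  E (east): (x=2, y=1) -> (x=3, y=1)
  S (south): (x=3, y=1) -> (x=3, y=2)
Final: (x=3, y=2)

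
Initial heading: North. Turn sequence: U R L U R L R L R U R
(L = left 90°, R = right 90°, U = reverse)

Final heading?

Start: North
  U (U-turn (180°)) -> South
  R (right (90° clockwise)) -> West
  L (left (90° counter-clockwise)) -> South
  U (U-turn (180°)) -> North
  R (right (90° clockwise)) -> East
  L (left (90° counter-clockwise)) -> North
  R (right (90° clockwise)) -> East
  L (left (90° counter-clockwise)) -> North
  R (right (90° clockwise)) -> East
  U (U-turn (180°)) -> West
  R (right (90° clockwise)) -> North
Final: North

Answer: Final heading: North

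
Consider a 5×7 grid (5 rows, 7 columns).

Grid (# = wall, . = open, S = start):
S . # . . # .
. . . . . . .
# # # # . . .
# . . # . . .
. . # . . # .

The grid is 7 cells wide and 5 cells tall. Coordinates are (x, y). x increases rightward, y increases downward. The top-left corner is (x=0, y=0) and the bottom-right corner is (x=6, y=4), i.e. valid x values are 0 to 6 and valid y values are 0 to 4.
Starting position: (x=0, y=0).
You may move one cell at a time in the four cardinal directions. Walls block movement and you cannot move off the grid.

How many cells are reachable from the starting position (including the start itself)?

BFS flood-fill from (x=0, y=0):
  Distance 0: (x=0, y=0)
  Distance 1: (x=1, y=0), (x=0, y=1)
  Distance 2: (x=1, y=1)
  Distance 3: (x=2, y=1)
  Distance 4: (x=3, y=1)
  Distance 5: (x=3, y=0), (x=4, y=1)
  Distance 6: (x=4, y=0), (x=5, y=1), (x=4, y=2)
  Distance 7: (x=6, y=1), (x=5, y=2), (x=4, y=3)
  Distance 8: (x=6, y=0), (x=6, y=2), (x=5, y=3), (x=4, y=4)
  Distance 9: (x=6, y=3), (x=3, y=4)
  Distance 10: (x=6, y=4)
Total reachable: 21 (grid has 25 open cells total)

Answer: Reachable cells: 21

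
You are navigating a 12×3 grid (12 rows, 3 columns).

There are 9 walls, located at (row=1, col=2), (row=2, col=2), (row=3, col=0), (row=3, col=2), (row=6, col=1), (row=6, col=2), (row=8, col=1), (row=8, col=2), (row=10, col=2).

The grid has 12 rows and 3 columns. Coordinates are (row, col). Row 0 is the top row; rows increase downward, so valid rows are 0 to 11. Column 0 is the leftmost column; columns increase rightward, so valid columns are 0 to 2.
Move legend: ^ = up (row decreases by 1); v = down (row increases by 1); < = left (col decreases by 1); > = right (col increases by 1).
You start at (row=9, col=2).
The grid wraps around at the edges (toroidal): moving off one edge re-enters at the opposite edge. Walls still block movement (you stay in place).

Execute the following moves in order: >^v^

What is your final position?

Start: (row=9, col=2)
  > (right): (row=9, col=2) -> (row=9, col=0)
  ^ (up): (row=9, col=0) -> (row=8, col=0)
  v (down): (row=8, col=0) -> (row=9, col=0)
  ^ (up): (row=9, col=0) -> (row=8, col=0)
Final: (row=8, col=0)

Answer: Final position: (row=8, col=0)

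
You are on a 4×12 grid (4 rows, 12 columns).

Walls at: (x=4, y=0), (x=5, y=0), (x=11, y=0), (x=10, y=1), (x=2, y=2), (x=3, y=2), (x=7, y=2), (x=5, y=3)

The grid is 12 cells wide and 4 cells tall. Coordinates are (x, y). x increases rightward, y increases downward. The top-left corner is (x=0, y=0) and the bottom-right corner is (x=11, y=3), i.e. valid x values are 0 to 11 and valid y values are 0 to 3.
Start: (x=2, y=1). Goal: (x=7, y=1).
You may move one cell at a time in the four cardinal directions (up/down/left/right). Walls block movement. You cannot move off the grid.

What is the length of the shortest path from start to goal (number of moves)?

Answer: Shortest path length: 5

Derivation:
BFS from (x=2, y=1) until reaching (x=7, y=1):
  Distance 0: (x=2, y=1)
  Distance 1: (x=2, y=0), (x=1, y=1), (x=3, y=1)
  Distance 2: (x=1, y=0), (x=3, y=0), (x=0, y=1), (x=4, y=1), (x=1, y=2)
  Distance 3: (x=0, y=0), (x=5, y=1), (x=0, y=2), (x=4, y=2), (x=1, y=3)
  Distance 4: (x=6, y=1), (x=5, y=2), (x=0, y=3), (x=2, y=3), (x=4, y=3)
  Distance 5: (x=6, y=0), (x=7, y=1), (x=6, y=2), (x=3, y=3)  <- goal reached here
One shortest path (5 moves): (x=2, y=1) -> (x=3, y=1) -> (x=4, y=1) -> (x=5, y=1) -> (x=6, y=1) -> (x=7, y=1)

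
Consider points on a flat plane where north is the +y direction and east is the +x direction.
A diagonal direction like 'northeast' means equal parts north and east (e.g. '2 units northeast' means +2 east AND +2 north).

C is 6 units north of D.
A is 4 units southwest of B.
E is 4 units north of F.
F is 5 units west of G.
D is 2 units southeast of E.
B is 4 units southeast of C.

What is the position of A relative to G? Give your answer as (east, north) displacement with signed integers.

Place G at the origin (east=0, north=0).
  F is 5 units west of G: delta (east=-5, north=+0); F at (east=-5, north=0).
  E is 4 units north of F: delta (east=+0, north=+4); E at (east=-5, north=4).
  D is 2 units southeast of E: delta (east=+2, north=-2); D at (east=-3, north=2).
  C is 6 units north of D: delta (east=+0, north=+6); C at (east=-3, north=8).
  B is 4 units southeast of C: delta (east=+4, north=-4); B at (east=1, north=4).
  A is 4 units southwest of B: delta (east=-4, north=-4); A at (east=-3, north=0).
Therefore A relative to G: (east=-3, north=0).

Answer: A is at (east=-3, north=0) relative to G.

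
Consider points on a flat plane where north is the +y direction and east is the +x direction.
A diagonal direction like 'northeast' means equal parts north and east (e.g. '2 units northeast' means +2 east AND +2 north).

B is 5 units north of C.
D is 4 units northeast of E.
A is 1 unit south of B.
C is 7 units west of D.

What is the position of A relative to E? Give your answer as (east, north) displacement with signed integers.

Place E at the origin (east=0, north=0).
  D is 4 units northeast of E: delta (east=+4, north=+4); D at (east=4, north=4).
  C is 7 units west of D: delta (east=-7, north=+0); C at (east=-3, north=4).
  B is 5 units north of C: delta (east=+0, north=+5); B at (east=-3, north=9).
  A is 1 unit south of B: delta (east=+0, north=-1); A at (east=-3, north=8).
Therefore A relative to E: (east=-3, north=8).

Answer: A is at (east=-3, north=8) relative to E.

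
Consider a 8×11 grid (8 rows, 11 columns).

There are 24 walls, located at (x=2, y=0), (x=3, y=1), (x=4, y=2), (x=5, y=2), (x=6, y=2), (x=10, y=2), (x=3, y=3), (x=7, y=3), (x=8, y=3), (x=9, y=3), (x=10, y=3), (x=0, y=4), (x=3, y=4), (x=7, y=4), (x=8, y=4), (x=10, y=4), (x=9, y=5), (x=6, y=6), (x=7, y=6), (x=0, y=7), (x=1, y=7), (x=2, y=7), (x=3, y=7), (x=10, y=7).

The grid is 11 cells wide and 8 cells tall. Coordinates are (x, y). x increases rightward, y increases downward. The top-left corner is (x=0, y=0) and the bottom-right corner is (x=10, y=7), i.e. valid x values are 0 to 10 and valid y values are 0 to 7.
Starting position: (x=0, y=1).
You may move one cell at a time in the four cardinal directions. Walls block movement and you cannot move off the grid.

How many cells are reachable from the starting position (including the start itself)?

Answer: Reachable cells: 45

Derivation:
BFS flood-fill from (x=0, y=1):
  Distance 0: (x=0, y=1)
  Distance 1: (x=0, y=0), (x=1, y=1), (x=0, y=2)
  Distance 2: (x=1, y=0), (x=2, y=1), (x=1, y=2), (x=0, y=3)
  Distance 3: (x=2, y=2), (x=1, y=3)
  Distance 4: (x=3, y=2), (x=2, y=3), (x=1, y=4)
  Distance 5: (x=2, y=4), (x=1, y=5)
  Distance 6: (x=0, y=5), (x=2, y=5), (x=1, y=6)
  Distance 7: (x=3, y=5), (x=0, y=6), (x=2, y=6)
  Distance 8: (x=4, y=5), (x=3, y=6)
  Distance 9: (x=4, y=4), (x=5, y=5), (x=4, y=6)
  Distance 10: (x=4, y=3), (x=5, y=4), (x=6, y=5), (x=5, y=6), (x=4, y=7)
  Distance 11: (x=5, y=3), (x=6, y=4), (x=7, y=5), (x=5, y=7)
  Distance 12: (x=6, y=3), (x=8, y=5), (x=6, y=7)
  Distance 13: (x=8, y=6), (x=7, y=7)
  Distance 14: (x=9, y=6), (x=8, y=7)
  Distance 15: (x=10, y=6), (x=9, y=7)
  Distance 16: (x=10, y=5)
Total reachable: 45 (grid has 64 open cells total)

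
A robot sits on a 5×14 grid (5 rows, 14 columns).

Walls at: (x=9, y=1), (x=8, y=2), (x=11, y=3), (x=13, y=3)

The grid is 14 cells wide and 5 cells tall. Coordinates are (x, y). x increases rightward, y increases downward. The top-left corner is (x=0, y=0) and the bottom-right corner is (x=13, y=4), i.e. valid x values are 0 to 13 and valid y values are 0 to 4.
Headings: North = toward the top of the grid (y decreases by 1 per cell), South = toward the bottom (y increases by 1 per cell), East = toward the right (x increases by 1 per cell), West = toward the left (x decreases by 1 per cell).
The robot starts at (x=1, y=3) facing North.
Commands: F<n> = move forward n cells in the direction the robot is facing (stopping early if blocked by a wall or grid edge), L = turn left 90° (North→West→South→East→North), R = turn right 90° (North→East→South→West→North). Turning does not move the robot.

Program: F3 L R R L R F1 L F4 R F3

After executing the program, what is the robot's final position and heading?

Answer: Final position: (x=5, y=0), facing East

Derivation:
Start: (x=1, y=3), facing North
  F3: move forward 3, now at (x=1, y=0)
  L: turn left, now facing West
  R: turn right, now facing North
  R: turn right, now facing East
  L: turn left, now facing North
  R: turn right, now facing East
  F1: move forward 1, now at (x=2, y=0)
  L: turn left, now facing North
  F4: move forward 0/4 (blocked), now at (x=2, y=0)
  R: turn right, now facing East
  F3: move forward 3, now at (x=5, y=0)
Final: (x=5, y=0), facing East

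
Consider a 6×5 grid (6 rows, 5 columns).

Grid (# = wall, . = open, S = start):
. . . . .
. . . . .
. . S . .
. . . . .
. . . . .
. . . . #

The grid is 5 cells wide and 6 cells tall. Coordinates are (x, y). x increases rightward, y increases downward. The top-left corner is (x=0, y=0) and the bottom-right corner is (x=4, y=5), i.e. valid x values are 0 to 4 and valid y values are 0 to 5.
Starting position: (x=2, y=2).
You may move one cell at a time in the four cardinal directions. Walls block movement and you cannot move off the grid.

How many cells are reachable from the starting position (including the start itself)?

BFS flood-fill from (x=2, y=2):
  Distance 0: (x=2, y=2)
  Distance 1: (x=2, y=1), (x=1, y=2), (x=3, y=2), (x=2, y=3)
  Distance 2: (x=2, y=0), (x=1, y=1), (x=3, y=1), (x=0, y=2), (x=4, y=2), (x=1, y=3), (x=3, y=3), (x=2, y=4)
  Distance 3: (x=1, y=0), (x=3, y=0), (x=0, y=1), (x=4, y=1), (x=0, y=3), (x=4, y=3), (x=1, y=4), (x=3, y=4), (x=2, y=5)
  Distance 4: (x=0, y=0), (x=4, y=0), (x=0, y=4), (x=4, y=4), (x=1, y=5), (x=3, y=5)
  Distance 5: (x=0, y=5)
Total reachable: 29 (grid has 29 open cells total)

Answer: Reachable cells: 29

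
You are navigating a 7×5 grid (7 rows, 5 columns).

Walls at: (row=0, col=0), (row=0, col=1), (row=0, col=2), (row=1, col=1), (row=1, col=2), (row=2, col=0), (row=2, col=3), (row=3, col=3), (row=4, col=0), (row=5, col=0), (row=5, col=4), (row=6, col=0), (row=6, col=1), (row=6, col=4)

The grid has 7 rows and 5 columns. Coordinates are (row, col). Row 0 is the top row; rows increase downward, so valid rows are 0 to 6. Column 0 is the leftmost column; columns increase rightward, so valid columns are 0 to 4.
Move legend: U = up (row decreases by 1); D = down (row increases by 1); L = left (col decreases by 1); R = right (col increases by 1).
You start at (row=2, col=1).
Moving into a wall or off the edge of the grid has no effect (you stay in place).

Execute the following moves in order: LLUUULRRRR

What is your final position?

Answer: Final position: (row=2, col=2)

Derivation:
Start: (row=2, col=1)
  L (left): blocked, stay at (row=2, col=1)
  L (left): blocked, stay at (row=2, col=1)
  [×3]U (up): blocked, stay at (row=2, col=1)
  L (left): blocked, stay at (row=2, col=1)
  R (right): (row=2, col=1) -> (row=2, col=2)
  [×3]R (right): blocked, stay at (row=2, col=2)
Final: (row=2, col=2)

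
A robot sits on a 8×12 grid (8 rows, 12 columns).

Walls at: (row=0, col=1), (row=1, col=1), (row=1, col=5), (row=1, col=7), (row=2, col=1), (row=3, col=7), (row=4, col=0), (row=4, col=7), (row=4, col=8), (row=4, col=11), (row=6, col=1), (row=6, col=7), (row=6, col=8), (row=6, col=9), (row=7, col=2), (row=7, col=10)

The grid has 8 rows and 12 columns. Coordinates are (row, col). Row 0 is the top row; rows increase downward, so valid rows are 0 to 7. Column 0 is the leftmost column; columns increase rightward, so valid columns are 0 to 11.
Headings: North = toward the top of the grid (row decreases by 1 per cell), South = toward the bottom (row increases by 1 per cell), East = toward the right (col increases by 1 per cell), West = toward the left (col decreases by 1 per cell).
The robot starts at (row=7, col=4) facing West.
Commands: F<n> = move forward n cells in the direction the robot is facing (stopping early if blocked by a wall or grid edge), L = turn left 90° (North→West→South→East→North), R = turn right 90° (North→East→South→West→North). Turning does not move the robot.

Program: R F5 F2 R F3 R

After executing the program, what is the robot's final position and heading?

Answer: Final position: (row=0, col=7), facing South

Derivation:
Start: (row=7, col=4), facing West
  R: turn right, now facing North
  F5: move forward 5, now at (row=2, col=4)
  F2: move forward 2, now at (row=0, col=4)
  R: turn right, now facing East
  F3: move forward 3, now at (row=0, col=7)
  R: turn right, now facing South
Final: (row=0, col=7), facing South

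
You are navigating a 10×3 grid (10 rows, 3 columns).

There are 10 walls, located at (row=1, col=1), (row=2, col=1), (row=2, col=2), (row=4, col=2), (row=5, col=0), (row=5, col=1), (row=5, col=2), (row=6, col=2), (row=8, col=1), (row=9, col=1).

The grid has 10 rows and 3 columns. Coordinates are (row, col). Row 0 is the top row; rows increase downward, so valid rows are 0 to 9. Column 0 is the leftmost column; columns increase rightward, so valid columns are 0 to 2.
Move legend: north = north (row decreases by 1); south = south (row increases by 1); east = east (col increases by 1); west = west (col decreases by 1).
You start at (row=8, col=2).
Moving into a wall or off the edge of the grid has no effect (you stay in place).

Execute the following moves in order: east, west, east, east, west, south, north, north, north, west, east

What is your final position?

Start: (row=8, col=2)
  east (east): blocked, stay at (row=8, col=2)
  west (west): blocked, stay at (row=8, col=2)
  east (east): blocked, stay at (row=8, col=2)
  east (east): blocked, stay at (row=8, col=2)
  west (west): blocked, stay at (row=8, col=2)
  south (south): (row=8, col=2) -> (row=9, col=2)
  north (north): (row=9, col=2) -> (row=8, col=2)
  north (north): (row=8, col=2) -> (row=7, col=2)
  north (north): blocked, stay at (row=7, col=2)
  west (west): (row=7, col=2) -> (row=7, col=1)
  east (east): (row=7, col=1) -> (row=7, col=2)
Final: (row=7, col=2)

Answer: Final position: (row=7, col=2)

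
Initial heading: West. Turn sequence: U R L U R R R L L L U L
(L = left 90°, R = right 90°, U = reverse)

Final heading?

Start: West
  U (U-turn (180°)) -> East
  R (right (90° clockwise)) -> South
  L (left (90° counter-clockwise)) -> East
  U (U-turn (180°)) -> West
  R (right (90° clockwise)) -> North
  R (right (90° clockwise)) -> East
  R (right (90° clockwise)) -> South
  L (left (90° counter-clockwise)) -> East
  L (left (90° counter-clockwise)) -> North
  L (left (90° counter-clockwise)) -> West
  U (U-turn (180°)) -> East
  L (left (90° counter-clockwise)) -> North
Final: North

Answer: Final heading: North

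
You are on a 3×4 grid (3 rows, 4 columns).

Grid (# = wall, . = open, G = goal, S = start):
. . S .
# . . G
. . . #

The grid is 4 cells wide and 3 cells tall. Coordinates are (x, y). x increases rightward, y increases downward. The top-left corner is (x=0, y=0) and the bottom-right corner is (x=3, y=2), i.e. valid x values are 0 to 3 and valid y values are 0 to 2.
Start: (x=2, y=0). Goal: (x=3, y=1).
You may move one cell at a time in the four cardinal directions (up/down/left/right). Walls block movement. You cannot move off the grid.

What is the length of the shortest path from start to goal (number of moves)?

Answer: Shortest path length: 2

Derivation:
BFS from (x=2, y=0) until reaching (x=3, y=1):
  Distance 0: (x=2, y=0)
  Distance 1: (x=1, y=0), (x=3, y=0), (x=2, y=1)
  Distance 2: (x=0, y=0), (x=1, y=1), (x=3, y=1), (x=2, y=2)  <- goal reached here
One shortest path (2 moves): (x=2, y=0) -> (x=3, y=0) -> (x=3, y=1)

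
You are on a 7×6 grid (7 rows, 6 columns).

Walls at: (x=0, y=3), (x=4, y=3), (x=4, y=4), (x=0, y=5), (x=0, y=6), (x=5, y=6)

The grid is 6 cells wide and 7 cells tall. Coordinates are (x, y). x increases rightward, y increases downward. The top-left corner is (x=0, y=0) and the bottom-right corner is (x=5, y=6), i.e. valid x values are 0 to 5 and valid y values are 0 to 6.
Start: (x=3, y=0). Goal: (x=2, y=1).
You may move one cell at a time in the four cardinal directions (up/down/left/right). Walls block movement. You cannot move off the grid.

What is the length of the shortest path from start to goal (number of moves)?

BFS from (x=3, y=0) until reaching (x=2, y=1):
  Distance 0: (x=3, y=0)
  Distance 1: (x=2, y=0), (x=4, y=0), (x=3, y=1)
  Distance 2: (x=1, y=0), (x=5, y=0), (x=2, y=1), (x=4, y=1), (x=3, y=2)  <- goal reached here
One shortest path (2 moves): (x=3, y=0) -> (x=2, y=0) -> (x=2, y=1)

Answer: Shortest path length: 2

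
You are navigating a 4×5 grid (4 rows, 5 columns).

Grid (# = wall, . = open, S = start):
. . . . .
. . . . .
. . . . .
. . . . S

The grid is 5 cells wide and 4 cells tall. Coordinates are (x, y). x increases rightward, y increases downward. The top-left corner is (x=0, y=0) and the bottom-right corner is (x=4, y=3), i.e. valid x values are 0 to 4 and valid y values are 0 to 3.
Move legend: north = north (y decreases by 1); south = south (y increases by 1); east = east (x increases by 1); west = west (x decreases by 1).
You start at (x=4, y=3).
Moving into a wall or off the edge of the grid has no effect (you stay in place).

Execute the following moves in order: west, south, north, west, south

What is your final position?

Answer: Final position: (x=2, y=3)

Derivation:
Start: (x=4, y=3)
  west (west): (x=4, y=3) -> (x=3, y=3)
  south (south): blocked, stay at (x=3, y=3)
  north (north): (x=3, y=3) -> (x=3, y=2)
  west (west): (x=3, y=2) -> (x=2, y=2)
  south (south): (x=2, y=2) -> (x=2, y=3)
Final: (x=2, y=3)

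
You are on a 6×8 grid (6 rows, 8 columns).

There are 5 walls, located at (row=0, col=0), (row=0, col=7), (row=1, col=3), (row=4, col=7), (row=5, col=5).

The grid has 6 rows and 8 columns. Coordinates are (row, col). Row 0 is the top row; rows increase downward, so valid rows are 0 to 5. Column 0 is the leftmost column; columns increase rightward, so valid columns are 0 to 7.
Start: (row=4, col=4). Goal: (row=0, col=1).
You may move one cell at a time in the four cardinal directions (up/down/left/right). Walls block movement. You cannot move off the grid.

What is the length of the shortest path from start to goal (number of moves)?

BFS from (row=4, col=4) until reaching (row=0, col=1):
  Distance 0: (row=4, col=4)
  Distance 1: (row=3, col=4), (row=4, col=3), (row=4, col=5), (row=5, col=4)
  Distance 2: (row=2, col=4), (row=3, col=3), (row=3, col=5), (row=4, col=2), (row=4, col=6), (row=5, col=3)
  Distance 3: (row=1, col=4), (row=2, col=3), (row=2, col=5), (row=3, col=2), (row=3, col=6), (row=4, col=1), (row=5, col=2), (row=5, col=6)
  Distance 4: (row=0, col=4), (row=1, col=5), (row=2, col=2), (row=2, col=6), (row=3, col=1), (row=3, col=7), (row=4, col=0), (row=5, col=1), (row=5, col=7)
  Distance 5: (row=0, col=3), (row=0, col=5), (row=1, col=2), (row=1, col=6), (row=2, col=1), (row=2, col=7), (row=3, col=0), (row=5, col=0)
  Distance 6: (row=0, col=2), (row=0, col=6), (row=1, col=1), (row=1, col=7), (row=2, col=0)
  Distance 7: (row=0, col=1), (row=1, col=0)  <- goal reached here
One shortest path (7 moves): (row=4, col=4) -> (row=4, col=3) -> (row=4, col=2) -> (row=4, col=1) -> (row=3, col=1) -> (row=2, col=1) -> (row=1, col=1) -> (row=0, col=1)

Answer: Shortest path length: 7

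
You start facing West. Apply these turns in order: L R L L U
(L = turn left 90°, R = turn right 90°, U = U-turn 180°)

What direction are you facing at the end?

Start: West
  L (left (90° counter-clockwise)) -> South
  R (right (90° clockwise)) -> West
  L (left (90° counter-clockwise)) -> South
  L (left (90° counter-clockwise)) -> East
  U (U-turn (180°)) -> West
Final: West

Answer: Final heading: West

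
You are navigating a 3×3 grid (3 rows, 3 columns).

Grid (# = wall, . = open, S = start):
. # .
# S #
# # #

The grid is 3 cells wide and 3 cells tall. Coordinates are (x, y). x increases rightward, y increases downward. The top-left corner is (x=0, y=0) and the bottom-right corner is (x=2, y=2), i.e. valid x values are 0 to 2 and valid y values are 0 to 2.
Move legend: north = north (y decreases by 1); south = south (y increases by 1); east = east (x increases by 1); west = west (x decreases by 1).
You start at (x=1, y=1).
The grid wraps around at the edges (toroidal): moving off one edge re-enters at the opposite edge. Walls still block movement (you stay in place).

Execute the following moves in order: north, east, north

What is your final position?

Start: (x=1, y=1)
  north (north): blocked, stay at (x=1, y=1)
  east (east): blocked, stay at (x=1, y=1)
  north (north): blocked, stay at (x=1, y=1)
Final: (x=1, y=1)

Answer: Final position: (x=1, y=1)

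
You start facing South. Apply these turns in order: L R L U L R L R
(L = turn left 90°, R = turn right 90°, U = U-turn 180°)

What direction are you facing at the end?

Answer: Final heading: West

Derivation:
Start: South
  L (left (90° counter-clockwise)) -> East
  R (right (90° clockwise)) -> South
  L (left (90° counter-clockwise)) -> East
  U (U-turn (180°)) -> West
  L (left (90° counter-clockwise)) -> South
  R (right (90° clockwise)) -> West
  L (left (90° counter-clockwise)) -> South
  R (right (90° clockwise)) -> West
Final: West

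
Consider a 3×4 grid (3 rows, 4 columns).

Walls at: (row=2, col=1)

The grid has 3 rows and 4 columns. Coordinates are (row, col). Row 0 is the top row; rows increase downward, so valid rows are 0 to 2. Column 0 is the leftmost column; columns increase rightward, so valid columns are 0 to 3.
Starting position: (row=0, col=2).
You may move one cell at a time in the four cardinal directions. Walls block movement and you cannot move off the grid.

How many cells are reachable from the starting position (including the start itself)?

Answer: Reachable cells: 11

Derivation:
BFS flood-fill from (row=0, col=2):
  Distance 0: (row=0, col=2)
  Distance 1: (row=0, col=1), (row=0, col=3), (row=1, col=2)
  Distance 2: (row=0, col=0), (row=1, col=1), (row=1, col=3), (row=2, col=2)
  Distance 3: (row=1, col=0), (row=2, col=3)
  Distance 4: (row=2, col=0)
Total reachable: 11 (grid has 11 open cells total)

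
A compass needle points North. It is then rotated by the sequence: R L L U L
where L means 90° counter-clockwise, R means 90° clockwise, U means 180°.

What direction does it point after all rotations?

Answer: Final heading: North

Derivation:
Start: North
  R (right (90° clockwise)) -> East
  L (left (90° counter-clockwise)) -> North
  L (left (90° counter-clockwise)) -> West
  U (U-turn (180°)) -> East
  L (left (90° counter-clockwise)) -> North
Final: North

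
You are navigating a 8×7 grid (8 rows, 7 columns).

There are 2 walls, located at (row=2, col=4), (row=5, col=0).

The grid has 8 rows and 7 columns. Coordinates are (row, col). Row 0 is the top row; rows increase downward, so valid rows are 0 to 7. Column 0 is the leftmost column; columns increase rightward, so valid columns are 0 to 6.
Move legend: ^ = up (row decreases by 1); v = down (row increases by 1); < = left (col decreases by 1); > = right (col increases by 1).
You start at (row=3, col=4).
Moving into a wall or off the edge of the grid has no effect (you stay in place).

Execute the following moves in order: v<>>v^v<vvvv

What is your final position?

Answer: Final position: (row=7, col=4)

Derivation:
Start: (row=3, col=4)
  v (down): (row=3, col=4) -> (row=4, col=4)
  < (left): (row=4, col=4) -> (row=4, col=3)
  > (right): (row=4, col=3) -> (row=4, col=4)
  > (right): (row=4, col=4) -> (row=4, col=5)
  v (down): (row=4, col=5) -> (row=5, col=5)
  ^ (up): (row=5, col=5) -> (row=4, col=5)
  v (down): (row=4, col=5) -> (row=5, col=5)
  < (left): (row=5, col=5) -> (row=5, col=4)
  v (down): (row=5, col=4) -> (row=6, col=4)
  v (down): (row=6, col=4) -> (row=7, col=4)
  v (down): blocked, stay at (row=7, col=4)
  v (down): blocked, stay at (row=7, col=4)
Final: (row=7, col=4)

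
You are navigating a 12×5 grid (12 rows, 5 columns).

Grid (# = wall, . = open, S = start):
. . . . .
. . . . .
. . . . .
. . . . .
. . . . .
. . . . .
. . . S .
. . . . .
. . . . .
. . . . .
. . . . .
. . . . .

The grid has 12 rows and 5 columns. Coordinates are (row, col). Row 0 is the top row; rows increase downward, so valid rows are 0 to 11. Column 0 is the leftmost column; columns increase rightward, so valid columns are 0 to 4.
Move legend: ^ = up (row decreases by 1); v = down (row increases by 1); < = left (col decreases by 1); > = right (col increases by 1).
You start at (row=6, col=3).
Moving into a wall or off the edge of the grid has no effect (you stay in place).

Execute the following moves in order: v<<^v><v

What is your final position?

Start: (row=6, col=3)
  v (down): (row=6, col=3) -> (row=7, col=3)
  < (left): (row=7, col=3) -> (row=7, col=2)
  < (left): (row=7, col=2) -> (row=7, col=1)
  ^ (up): (row=7, col=1) -> (row=6, col=1)
  v (down): (row=6, col=1) -> (row=7, col=1)
  > (right): (row=7, col=1) -> (row=7, col=2)
  < (left): (row=7, col=2) -> (row=7, col=1)
  v (down): (row=7, col=1) -> (row=8, col=1)
Final: (row=8, col=1)

Answer: Final position: (row=8, col=1)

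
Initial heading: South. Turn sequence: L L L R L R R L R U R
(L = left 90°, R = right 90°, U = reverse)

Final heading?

Answer: Final heading: North

Derivation:
Start: South
  L (left (90° counter-clockwise)) -> East
  L (left (90° counter-clockwise)) -> North
  L (left (90° counter-clockwise)) -> West
  R (right (90° clockwise)) -> North
  L (left (90° counter-clockwise)) -> West
  R (right (90° clockwise)) -> North
  R (right (90° clockwise)) -> East
  L (left (90° counter-clockwise)) -> North
  R (right (90° clockwise)) -> East
  U (U-turn (180°)) -> West
  R (right (90° clockwise)) -> North
Final: North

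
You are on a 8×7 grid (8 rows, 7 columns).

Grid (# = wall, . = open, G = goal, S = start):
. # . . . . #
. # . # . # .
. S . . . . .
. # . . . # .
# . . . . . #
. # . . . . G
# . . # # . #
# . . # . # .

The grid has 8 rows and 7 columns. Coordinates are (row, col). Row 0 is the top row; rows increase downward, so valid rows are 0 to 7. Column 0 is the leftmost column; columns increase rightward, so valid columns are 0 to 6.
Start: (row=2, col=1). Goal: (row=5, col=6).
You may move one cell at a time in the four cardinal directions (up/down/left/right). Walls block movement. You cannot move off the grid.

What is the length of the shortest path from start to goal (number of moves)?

BFS from (row=2, col=1) until reaching (row=5, col=6):
  Distance 0: (row=2, col=1)
  Distance 1: (row=2, col=0), (row=2, col=2)
  Distance 2: (row=1, col=0), (row=1, col=2), (row=2, col=3), (row=3, col=0), (row=3, col=2)
  Distance 3: (row=0, col=0), (row=0, col=2), (row=2, col=4), (row=3, col=3), (row=4, col=2)
  Distance 4: (row=0, col=3), (row=1, col=4), (row=2, col=5), (row=3, col=4), (row=4, col=1), (row=4, col=3), (row=5, col=2)
  Distance 5: (row=0, col=4), (row=2, col=6), (row=4, col=4), (row=5, col=3), (row=6, col=2)
  Distance 6: (row=0, col=5), (row=1, col=6), (row=3, col=6), (row=4, col=5), (row=5, col=4), (row=6, col=1), (row=7, col=2)
  Distance 7: (row=5, col=5), (row=7, col=1)
  Distance 8: (row=5, col=6), (row=6, col=5)  <- goal reached here
One shortest path (8 moves): (row=2, col=1) -> (row=2, col=2) -> (row=2, col=3) -> (row=2, col=4) -> (row=3, col=4) -> (row=4, col=4) -> (row=4, col=5) -> (row=5, col=5) -> (row=5, col=6)

Answer: Shortest path length: 8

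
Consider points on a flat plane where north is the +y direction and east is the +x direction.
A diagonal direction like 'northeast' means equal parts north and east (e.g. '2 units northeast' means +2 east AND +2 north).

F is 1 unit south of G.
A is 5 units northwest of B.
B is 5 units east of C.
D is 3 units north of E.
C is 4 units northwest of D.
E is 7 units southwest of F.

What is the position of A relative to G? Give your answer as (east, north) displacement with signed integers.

Answer: A is at (east=-11, north=4) relative to G.

Derivation:
Place G at the origin (east=0, north=0).
  F is 1 unit south of G: delta (east=+0, north=-1); F at (east=0, north=-1).
  E is 7 units southwest of F: delta (east=-7, north=-7); E at (east=-7, north=-8).
  D is 3 units north of E: delta (east=+0, north=+3); D at (east=-7, north=-5).
  C is 4 units northwest of D: delta (east=-4, north=+4); C at (east=-11, north=-1).
  B is 5 units east of C: delta (east=+5, north=+0); B at (east=-6, north=-1).
  A is 5 units northwest of B: delta (east=-5, north=+5); A at (east=-11, north=4).
Therefore A relative to G: (east=-11, north=4).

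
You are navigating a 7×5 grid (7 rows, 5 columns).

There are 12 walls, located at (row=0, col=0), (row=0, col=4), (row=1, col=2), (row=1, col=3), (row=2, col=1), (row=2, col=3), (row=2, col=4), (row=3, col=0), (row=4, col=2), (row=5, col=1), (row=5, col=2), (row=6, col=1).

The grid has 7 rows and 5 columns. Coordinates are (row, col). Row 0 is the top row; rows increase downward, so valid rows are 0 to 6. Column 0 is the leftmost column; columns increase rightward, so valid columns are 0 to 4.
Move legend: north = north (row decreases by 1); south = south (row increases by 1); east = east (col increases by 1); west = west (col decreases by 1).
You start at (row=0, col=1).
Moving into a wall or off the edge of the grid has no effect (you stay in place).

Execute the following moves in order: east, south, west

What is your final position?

Start: (row=0, col=1)
  east (east): (row=0, col=1) -> (row=0, col=2)
  south (south): blocked, stay at (row=0, col=2)
  west (west): (row=0, col=2) -> (row=0, col=1)
Final: (row=0, col=1)

Answer: Final position: (row=0, col=1)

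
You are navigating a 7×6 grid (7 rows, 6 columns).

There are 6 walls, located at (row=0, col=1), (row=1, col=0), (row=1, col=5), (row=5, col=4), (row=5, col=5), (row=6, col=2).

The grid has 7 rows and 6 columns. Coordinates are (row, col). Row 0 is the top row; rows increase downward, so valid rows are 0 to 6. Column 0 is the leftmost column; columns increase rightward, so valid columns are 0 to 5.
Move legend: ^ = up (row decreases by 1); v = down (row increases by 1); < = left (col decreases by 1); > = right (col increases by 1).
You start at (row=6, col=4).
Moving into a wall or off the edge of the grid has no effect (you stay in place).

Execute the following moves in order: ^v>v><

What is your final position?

Start: (row=6, col=4)
  ^ (up): blocked, stay at (row=6, col=4)
  v (down): blocked, stay at (row=6, col=4)
  > (right): (row=6, col=4) -> (row=6, col=5)
  v (down): blocked, stay at (row=6, col=5)
  > (right): blocked, stay at (row=6, col=5)
  < (left): (row=6, col=5) -> (row=6, col=4)
Final: (row=6, col=4)

Answer: Final position: (row=6, col=4)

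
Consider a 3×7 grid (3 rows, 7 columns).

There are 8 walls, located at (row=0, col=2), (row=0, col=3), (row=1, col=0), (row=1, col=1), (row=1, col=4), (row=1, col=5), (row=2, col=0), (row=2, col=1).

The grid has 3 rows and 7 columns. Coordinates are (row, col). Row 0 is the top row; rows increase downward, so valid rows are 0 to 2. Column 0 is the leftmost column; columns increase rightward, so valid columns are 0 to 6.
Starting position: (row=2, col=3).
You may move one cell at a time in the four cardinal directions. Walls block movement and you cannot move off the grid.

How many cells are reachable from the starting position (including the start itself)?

BFS flood-fill from (row=2, col=3):
  Distance 0: (row=2, col=3)
  Distance 1: (row=1, col=3), (row=2, col=2), (row=2, col=4)
  Distance 2: (row=1, col=2), (row=2, col=5)
  Distance 3: (row=2, col=6)
  Distance 4: (row=1, col=6)
  Distance 5: (row=0, col=6)
  Distance 6: (row=0, col=5)
  Distance 7: (row=0, col=4)
Total reachable: 11 (grid has 13 open cells total)

Answer: Reachable cells: 11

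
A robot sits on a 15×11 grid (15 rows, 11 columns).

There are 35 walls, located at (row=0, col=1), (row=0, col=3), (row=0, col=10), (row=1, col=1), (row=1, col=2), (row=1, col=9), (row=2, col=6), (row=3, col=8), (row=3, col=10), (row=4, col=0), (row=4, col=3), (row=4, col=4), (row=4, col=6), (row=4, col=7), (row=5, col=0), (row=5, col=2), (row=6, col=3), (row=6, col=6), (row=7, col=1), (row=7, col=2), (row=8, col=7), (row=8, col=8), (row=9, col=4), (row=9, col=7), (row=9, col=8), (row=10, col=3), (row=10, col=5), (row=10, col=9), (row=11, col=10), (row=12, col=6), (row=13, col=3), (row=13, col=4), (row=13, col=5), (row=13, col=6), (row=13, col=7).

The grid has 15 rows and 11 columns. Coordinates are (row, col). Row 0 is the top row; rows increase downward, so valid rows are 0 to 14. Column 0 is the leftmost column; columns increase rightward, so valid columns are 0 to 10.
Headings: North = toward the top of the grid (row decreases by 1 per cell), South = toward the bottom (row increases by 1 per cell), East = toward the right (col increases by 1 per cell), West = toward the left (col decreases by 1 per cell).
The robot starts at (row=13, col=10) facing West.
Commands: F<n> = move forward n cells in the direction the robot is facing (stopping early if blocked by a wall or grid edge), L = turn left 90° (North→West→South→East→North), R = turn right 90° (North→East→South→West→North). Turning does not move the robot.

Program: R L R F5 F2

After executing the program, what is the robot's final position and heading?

Answer: Final position: (row=12, col=10), facing North

Derivation:
Start: (row=13, col=10), facing West
  R: turn right, now facing North
  L: turn left, now facing West
  R: turn right, now facing North
  F5: move forward 1/5 (blocked), now at (row=12, col=10)
  F2: move forward 0/2 (blocked), now at (row=12, col=10)
Final: (row=12, col=10), facing North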